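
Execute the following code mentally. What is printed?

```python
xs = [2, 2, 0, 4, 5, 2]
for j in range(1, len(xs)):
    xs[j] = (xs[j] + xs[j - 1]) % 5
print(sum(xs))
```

16

j=1: xs[1] = (2+2)%5 = 4 → [2, 4, 0, 4, 5, 2]
j=2: xs[2] = (0+4)%5 = 4 → [2, 4, 4, 4, 5, 2]
j=3: xs[3] = (4+4)%5 = 3 → [2, 4, 4, 3, 5, 2]
j=4: xs[4] = (5+3)%5 = 3 → [2, 4, 4, 3, 3, 2]
j=5: xs[5] = (2+3)%5 = 0 → [2, 4, 4, 3, 3, 0]
sum = 16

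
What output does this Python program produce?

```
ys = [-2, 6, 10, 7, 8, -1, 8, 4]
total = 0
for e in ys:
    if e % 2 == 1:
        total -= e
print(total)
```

-6

e=-2: not odd
e=6: not odd
e=10: not odd
e=7: odd, total = 0-7 = -7
e=8: not odd
e=-1: odd, total = (-7)-(-1) = -6
e=8: not odd
e=4: not odd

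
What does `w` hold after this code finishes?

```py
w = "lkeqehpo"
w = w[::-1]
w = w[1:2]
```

reverse → 'opheqekl'
slice [1:2] → 'p'

'p'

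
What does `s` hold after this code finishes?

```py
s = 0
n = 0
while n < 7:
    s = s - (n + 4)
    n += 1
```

-49

n=0: s = 0-4 = -4
n=1: s = (-4)-5 = -9
n=2: s = (-9)-6 = -15
n=3: s = (-15)-7 = -22
n=4: s = (-22)-8 = -30
n=5: s = (-30)-9 = -39
n=6: s = (-39)-10 = -49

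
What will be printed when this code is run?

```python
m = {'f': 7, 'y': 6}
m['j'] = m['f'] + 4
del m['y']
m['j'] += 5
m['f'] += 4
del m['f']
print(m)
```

{'j': 16}

m['j'] = m['f']+4 = 11 → {'f': 7, 'y': 6, 'j': 11}
del 'y' → {'f': 7, 'j': 11}
m['j'] = 11+5 = 16 → {'f': 7, 'j': 16}
m['f'] = 7+4 = 11 → {'f': 11, 'j': 16}
del 'f' → {'j': 16}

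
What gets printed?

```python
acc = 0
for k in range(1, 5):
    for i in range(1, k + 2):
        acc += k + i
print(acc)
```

74

k=1,i=1: acc = 0+2 = 2
k=1,i=2: acc = 2+3 = 5
k=2,i=1: acc = 5+3 = 8
k=2,i=2: acc = 8+4 = 12
k=2,i=3: acc = 12+5 = 17
k=3,i=1: acc = 17+4 = 21
k=3,i=2: acc = 21+5 = 26
k=3,i=3: acc = 26+6 = 32
k=3,i=4: acc = 32+7 = 39
k=4,i=1: acc = 39+5 = 44
k=4,i=2: acc = 44+6 = 50
k=4,i=3: acc = 50+7 = 57
k=4,i=4: acc = 57+8 = 65
k=4,i=5: acc = 65+9 = 74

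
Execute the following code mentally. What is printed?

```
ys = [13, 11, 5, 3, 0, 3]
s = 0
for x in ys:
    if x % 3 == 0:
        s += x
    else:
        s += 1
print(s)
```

x=13: not %3==0, s = 0+1 = 1
x=11: not %3==0, s = 1+1 = 2
x=5: not %3==0, s = 2+1 = 3
x=3: %3==0, s = 3+3 = 6
x=0: %3==0, s = 6+0 = 6
x=3: %3==0, s = 6+3 = 9

9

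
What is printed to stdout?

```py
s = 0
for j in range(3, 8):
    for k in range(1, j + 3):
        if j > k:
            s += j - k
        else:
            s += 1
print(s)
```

70

j=3,k=1: 3>1, s = 0+2 = 2
j=3,k=2: 3>2, s = 2+1 = 3
j=3,k=3: not 3>3, s = 3+1 = 4
j=3,k=4: not 3>4, s = 4+1 = 5
j=3,k=5: not 3>5, s = 5+1 = 6
j=4,k=1: 4>1, s = 6+3 = 9
j=4,k=2: 4>2, s = 9+2 = 11
j=4,k=3: 4>3, s = 11+1 = 12
j=4,k=4: not 4>4, s = 12+1 = 13
j=4,k=5: not 4>5, s = 13+1 = 14
j=4,k=6: not 4>6, s = 14+1 = 15
j=5,k=1: 5>1, s = 15+4 = 19
j=5,k=2: 5>2, s = 19+3 = 22
j=5,k=3: 5>3, s = 22+2 = 24
j=5,k=4: 5>4, s = 24+1 = 25
j=5,k=5: not 5>5, s = 25+1 = 26
j=5,k=6: not 5>6, s = 26+1 = 27
j=5,k=7: not 5>7, s = 27+1 = 28
j=6,k=1: 6>1, s = 28+5 = 33
j=6,k=2: 6>2, s = 33+4 = 37
j=6,k=3: 6>3, s = 37+3 = 40
j=6,k=4: 6>4, s = 40+2 = 42
j=6,k=5: 6>5, s = 42+1 = 43
j=6,k=6: not 6>6, s = 43+1 = 44
j=6,k=7: not 6>7, s = 44+1 = 45
j=6,k=8: not 6>8, s = 45+1 = 46
j=7,k=1: 7>1, s = 46+6 = 52
j=7,k=2: 7>2, s = 52+5 = 57
j=7,k=3: 7>3, s = 57+4 = 61
j=7,k=4: 7>4, s = 61+3 = 64
j=7,k=5: 7>5, s = 64+2 = 66
j=7,k=6: 7>6, s = 66+1 = 67
j=7,k=7: not 7>7, s = 67+1 = 68
j=7,k=8: not 7>8, s = 68+1 = 69
j=7,k=9: not 7>9, s = 69+1 = 70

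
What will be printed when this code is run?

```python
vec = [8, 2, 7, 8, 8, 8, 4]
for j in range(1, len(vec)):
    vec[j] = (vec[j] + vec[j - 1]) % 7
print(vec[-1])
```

3

j=1: vec[1] = (2+8)%7 = 3 → [8, 3, 7, 8, 8, 8, 4]
j=2: vec[2] = (7+3)%7 = 3 → [8, 3, 3, 8, 8, 8, 4]
j=3: vec[3] = (8+3)%7 = 4 → [8, 3, 3, 4, 8, 8, 4]
j=4: vec[4] = (8+4)%7 = 5 → [8, 3, 3, 4, 5, 8, 4]
j=5: vec[5] = (8+5)%7 = 6 → [8, 3, 3, 4, 5, 6, 4]
j=6: vec[6] = (4+6)%7 = 3 → [8, 3, 3, 4, 5, 6, 3]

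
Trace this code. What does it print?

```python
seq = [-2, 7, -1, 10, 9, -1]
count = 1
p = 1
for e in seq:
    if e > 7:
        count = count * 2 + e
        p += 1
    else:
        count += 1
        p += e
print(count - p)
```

e=-2: not >7, count = 1+1 = 2; p=-1
e=7: not >7, count = 2+1 = 3; p=6
e=-1: not >7, count = 3+1 = 4; p=5
e=10: >7, count = 4*2+10 = 18; p=6
e=9: >7, count = 18*2+9 = 45; p=7
e=-1: not >7, count = 45+1 = 46; p=6
count-p = 46-6 = 40

40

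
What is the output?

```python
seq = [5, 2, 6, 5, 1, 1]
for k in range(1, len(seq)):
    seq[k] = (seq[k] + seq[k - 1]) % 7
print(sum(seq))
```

26

k=1: seq[1] = (2+5)%7 = 0 → [5, 0, 6, 5, 1, 1]
k=2: seq[2] = (6+0)%7 = 6 → [5, 0, 6, 5, 1, 1]
k=3: seq[3] = (5+6)%7 = 4 → [5, 0, 6, 4, 1, 1]
k=4: seq[4] = (1+4)%7 = 5 → [5, 0, 6, 4, 5, 1]
k=5: seq[5] = (1+5)%7 = 6 → [5, 0, 6, 4, 5, 6]
sum = 26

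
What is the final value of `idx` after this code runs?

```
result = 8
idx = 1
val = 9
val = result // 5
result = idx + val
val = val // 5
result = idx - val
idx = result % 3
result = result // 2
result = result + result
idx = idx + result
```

1

val = 8//5 = 1
result = 1+1 = 2
val = 1//5 = 0
result = 1-0 = 1
idx = 1%3 = 1
result = 1//2 = 0
result = 0+0 = 0
idx = 1+0 = 1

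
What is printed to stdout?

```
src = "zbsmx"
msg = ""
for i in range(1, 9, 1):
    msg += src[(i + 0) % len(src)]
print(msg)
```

bsmxzbsm

i=1: add src[1]='b' → 'b'
i=2: add src[2]='s' → 'bs'
i=3: add src[3]='m' → 'bsm'
i=4: add src[4]='x' → 'bsmx'
i=5: add src[0]='z' → 'bsmxz'
i=6: add src[1]='b' → 'bsmxzb'
i=7: add src[2]='s' → 'bsmxzbs'
i=8: add src[3]='m' → 'bsmxzbsm'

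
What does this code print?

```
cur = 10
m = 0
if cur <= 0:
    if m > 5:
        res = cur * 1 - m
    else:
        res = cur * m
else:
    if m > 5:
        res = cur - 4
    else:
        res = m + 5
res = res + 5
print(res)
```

10

cur=10, m=0
cur <= 0 is False; m > 5 is False
→ res = m + 5 = 5
res = 5+5 = 10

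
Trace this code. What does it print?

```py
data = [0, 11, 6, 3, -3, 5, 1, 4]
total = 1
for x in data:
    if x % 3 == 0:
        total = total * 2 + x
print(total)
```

43

x=0: %3==0, total = 1*2+0 = 2
x=11: not %3==0
x=6: %3==0, total = 2*2+6 = 10
x=3: %3==0, total = 10*2+3 = 23
x=-3: %3==0, total = 23*2+(-3) = 43
x=5: not %3==0
x=1: not %3==0
x=4: not %3==0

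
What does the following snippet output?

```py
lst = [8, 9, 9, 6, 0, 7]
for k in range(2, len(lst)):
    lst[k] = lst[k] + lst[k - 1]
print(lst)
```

k=2: lst[2] = 9+9 = 18 → [8, 9, 18, 6, 0, 7]
k=3: lst[3] = 6+18 = 24 → [8, 9, 18, 24, 0, 7]
k=4: lst[4] = 0+24 = 24 → [8, 9, 18, 24, 24, 7]
k=5: lst[5] = 7+24 = 31 → [8, 9, 18, 24, 24, 31]

[8, 9, 18, 24, 24, 31]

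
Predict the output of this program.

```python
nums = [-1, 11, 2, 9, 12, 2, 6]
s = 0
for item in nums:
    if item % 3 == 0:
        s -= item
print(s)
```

-27

item=-1: not %3==0
item=11: not %3==0
item=2: not %3==0
item=9: %3==0, s = 0-9 = -9
item=12: %3==0, s = (-9)-12 = -21
item=2: not %3==0
item=6: %3==0, s = (-21)-6 = -27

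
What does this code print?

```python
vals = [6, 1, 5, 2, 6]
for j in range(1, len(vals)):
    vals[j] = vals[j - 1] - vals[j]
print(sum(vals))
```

j=1: vals[1] = 6-1 = 5 → [6, 5, 5, 2, 6]
j=2: vals[2] = 5-5 = 0 → [6, 5, 0, 2, 6]
j=3: vals[3] = 0-2 = -2 → [6, 5, 0, -2, 6]
j=4: vals[4] = (-2)-6 = -8 → [6, 5, 0, -2, -8]
sum = 1

1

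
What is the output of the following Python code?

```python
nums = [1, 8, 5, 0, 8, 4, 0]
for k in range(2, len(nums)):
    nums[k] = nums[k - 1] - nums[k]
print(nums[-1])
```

-9

k=2: nums[2] = 8-5 = 3 → [1, 8, 3, 0, 8, 4, 0]
k=3: nums[3] = 3-0 = 3 → [1, 8, 3, 3, 8, 4, 0]
k=4: nums[4] = 3-8 = -5 → [1, 8, 3, 3, -5, 4, 0]
k=5: nums[5] = (-5)-4 = -9 → [1, 8, 3, 3, -5, -9, 0]
k=6: nums[6] = (-9)-0 = -9 → [1, 8, 3, 3, -5, -9, -9]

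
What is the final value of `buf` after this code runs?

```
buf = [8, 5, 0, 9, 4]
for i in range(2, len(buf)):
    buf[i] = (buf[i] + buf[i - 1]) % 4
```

i=2: buf[2] = (0+5)%4 = 1 → [8, 5, 1, 9, 4]
i=3: buf[3] = (9+1)%4 = 2 → [8, 5, 1, 2, 4]
i=4: buf[4] = (4+2)%4 = 2 → [8, 5, 1, 2, 2]

[8, 5, 1, 2, 2]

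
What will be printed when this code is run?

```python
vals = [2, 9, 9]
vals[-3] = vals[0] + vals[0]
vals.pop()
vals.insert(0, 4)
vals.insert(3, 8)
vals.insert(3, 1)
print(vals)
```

vals[-3] = vals[0]+vals[0] = 2+2 = 4 → [4, 9, 9]
pop() removes 9 → [4, 9]
insert 4 at 0 → [4, 4, 9]
insert 8 at 3 → [4, 4, 9, 8]
insert 1 at 3 → [4, 4, 9, 1, 8]

[4, 4, 9, 1, 8]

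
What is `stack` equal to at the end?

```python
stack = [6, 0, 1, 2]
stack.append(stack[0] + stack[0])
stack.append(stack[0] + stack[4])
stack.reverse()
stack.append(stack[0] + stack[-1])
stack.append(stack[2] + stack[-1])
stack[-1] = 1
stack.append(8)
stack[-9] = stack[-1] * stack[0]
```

[144, 12, 2, 1, 0, 6, 24, 1, 8]

append stack[0]+stack[0] = 6+6 = 12 → [6, 0, 1, 2, 12]
append stack[0]+stack[4] = 6+12 = 18 → [6, 0, 1, 2, 12, 18]
reverse → [18, 12, 2, 1, 0, 6]
append stack[0]+stack[-1] = 18+6 = 24 → [18, 12, 2, 1, 0, 6, 24]
append stack[2]+stack[-1] = 2+24 = 26 → [18, 12, 2, 1, 0, 6, 24, 26]
stack[-1] = 1 → [18, 12, 2, 1, 0, 6, 24, 1]
append 8 → [18, 12, 2, 1, 0, 6, 24, 1, 8]
stack[-9] = stack[-1]*stack[0] = 8*18 = 144 → [144, 12, 2, 1, 0, 6, 24, 1, 8]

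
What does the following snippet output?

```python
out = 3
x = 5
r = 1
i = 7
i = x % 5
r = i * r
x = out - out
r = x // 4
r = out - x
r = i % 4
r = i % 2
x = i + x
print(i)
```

0

i = 5%5 = 0
r = 0*1 = 0
x = 3-3 = 0
r = 0//4 = 0
r = 3-0 = 3
r = 0%4 = 0
r = 0%2 = 0
x = 0+0 = 0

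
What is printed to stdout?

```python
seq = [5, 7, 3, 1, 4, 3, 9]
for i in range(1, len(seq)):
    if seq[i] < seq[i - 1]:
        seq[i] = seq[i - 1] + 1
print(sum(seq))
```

62

i=1: 7>=5, unchanged → [5, 7, 3, 1, 4, 3, 9]
i=2: 3<7, seq[2] = 7+1 = 8 → [5, 7, 8, 1, 4, 3, 9]
i=3: 1<8, seq[3] = 8+1 = 9 → [5, 7, 8, 9, 4, 3, 9]
i=4: 4<9, seq[4] = 9+1 = 10 → [5, 7, 8, 9, 10, 3, 9]
i=5: 3<10, seq[5] = 10+1 = 11 → [5, 7, 8, 9, 10, 11, 9]
i=6: 9<11, seq[6] = 11+1 = 12 → [5, 7, 8, 9, 10, 11, 12]
sum = 62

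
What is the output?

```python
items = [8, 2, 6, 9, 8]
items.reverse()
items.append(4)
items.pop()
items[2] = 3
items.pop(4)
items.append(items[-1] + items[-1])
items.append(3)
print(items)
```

[8, 9, 3, 2, 4, 3]

reverse → [8, 9, 6, 2, 8]
append 4 → [8, 9, 6, 2, 8, 4]
pop() removes 4 → [8, 9, 6, 2, 8]
items[2] = 3 → [8, 9, 3, 2, 8]
pop(4) removes 8 → [8, 9, 3, 2]
append items[-1]+items[-1] = 2+2 = 4 → [8, 9, 3, 2, 4]
append 3 → [8, 9, 3, 2, 4, 3]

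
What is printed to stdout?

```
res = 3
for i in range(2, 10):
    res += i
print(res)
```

i=2: res = 3+2 = 5
i=3: res = 5+3 = 8
i=4: res = 8+4 = 12
i=5: res = 12+5 = 17
i=6: res = 17+6 = 23
i=7: res = 23+7 = 30
i=8: res = 30+8 = 38
i=9: res = 38+9 = 47

47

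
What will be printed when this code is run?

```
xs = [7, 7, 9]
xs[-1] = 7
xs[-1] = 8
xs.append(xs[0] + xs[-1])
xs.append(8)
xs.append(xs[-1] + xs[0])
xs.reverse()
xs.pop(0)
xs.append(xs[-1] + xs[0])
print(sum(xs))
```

60

xs[-1] = 7 → [7, 7, 7]
xs[-1] = 8 → [7, 7, 8]
append xs[0]+xs[-1] = 7+8 = 15 → [7, 7, 8, 15]
append 8 → [7, 7, 8, 15, 8]
append xs[-1]+xs[0] = 8+7 = 15 → [7, 7, 8, 15, 8, 15]
reverse → [15, 8, 15, 8, 7, 7]
pop(0) removes 15 → [8, 15, 8, 7, 7]
append xs[-1]+xs[0] = 7+8 = 15 → [8, 15, 8, 7, 7, 15]
sum = 60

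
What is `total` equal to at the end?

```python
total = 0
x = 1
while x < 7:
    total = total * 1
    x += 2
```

0

x=1: total = 0*1 = 0
x=3: total = 0*1 = 0
x=5: total = 0*1 = 0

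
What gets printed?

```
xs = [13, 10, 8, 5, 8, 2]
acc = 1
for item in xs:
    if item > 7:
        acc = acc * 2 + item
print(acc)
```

item=13: >7, acc = 1*2+13 = 15
item=10: >7, acc = 15*2+10 = 40
item=8: >7, acc = 40*2+8 = 88
item=5: not >7
item=8: >7, acc = 88*2+8 = 184
item=2: not >7

184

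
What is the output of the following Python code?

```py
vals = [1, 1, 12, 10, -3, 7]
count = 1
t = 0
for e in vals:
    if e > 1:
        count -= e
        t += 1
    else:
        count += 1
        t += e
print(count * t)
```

-50

e=1: not >1, count = 1+1 = 2; t=1
e=1: not >1, count = 2+1 = 3; t=2
e=12: >1, count = 3-12 = -9; t=3
e=10: >1, count = (-9)-10 = -19; t=4
e=-3: not >1, count = (-19)+1 = -18; t=1
e=7: >1, count = (-18)-7 = -25; t=2
count*t = (-25)*2 = -50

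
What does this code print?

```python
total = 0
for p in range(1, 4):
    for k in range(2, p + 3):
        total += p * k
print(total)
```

p=1,k=2: total = 0+2 = 2
p=1,k=3: total = 2+3 = 5
p=2,k=2: total = 5+4 = 9
p=2,k=3: total = 9+6 = 15
p=2,k=4: total = 15+8 = 23
p=3,k=2: total = 23+6 = 29
p=3,k=3: total = 29+9 = 38
p=3,k=4: total = 38+12 = 50
p=3,k=5: total = 50+15 = 65

65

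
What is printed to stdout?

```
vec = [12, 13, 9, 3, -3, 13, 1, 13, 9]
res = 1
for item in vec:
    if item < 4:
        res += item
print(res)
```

2

item=12: not <4
item=13: not <4
item=9: not <4
item=3: <4, res = 1+3 = 4
item=-3: <4, res = 4+(-3) = 1
item=13: not <4
item=1: <4, res = 1+1 = 2
item=13: not <4
item=9: not <4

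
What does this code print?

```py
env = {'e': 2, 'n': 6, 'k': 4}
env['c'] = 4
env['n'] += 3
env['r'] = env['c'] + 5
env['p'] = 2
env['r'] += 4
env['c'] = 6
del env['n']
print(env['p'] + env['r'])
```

15

env['c'] = 4 → {'e': 2, 'n': 6, 'k': 4, 'c': 4}
env['n'] = 6+3 = 9 → {'e': 2, 'n': 9, 'k': 4, 'c': 4}
env['r'] = env['c']+5 = 9 → {'e': 2, 'n': 9, 'k': 4, 'c': 4, 'r': 9}
env['p'] = 2 → {'e': 2, 'n': 9, 'k': 4, 'c': 4, 'r': 9, 'p': 2}
env['r'] = 9+4 = 13 → {'e': 2, 'n': 9, 'k': 4, 'c': 4, 'r': 13, 'p': 2}
env['c'] = 6 → {'e': 2, 'n': 9, 'k': 4, 'c': 6, 'r': 13, 'p': 2}
del 'n' → {'e': 2, 'k': 4, 'c': 6, 'r': 13, 'p': 2}
env['p']+env['r'] = 2+13 = 15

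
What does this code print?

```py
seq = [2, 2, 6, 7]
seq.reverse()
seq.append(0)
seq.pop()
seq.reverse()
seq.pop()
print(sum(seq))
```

reverse → [7, 6, 2, 2]
append 0 → [7, 6, 2, 2, 0]
pop() removes 0 → [7, 6, 2, 2]
reverse → [2, 2, 6, 7]
pop() removes 7 → [2, 2, 6]
sum = 10

10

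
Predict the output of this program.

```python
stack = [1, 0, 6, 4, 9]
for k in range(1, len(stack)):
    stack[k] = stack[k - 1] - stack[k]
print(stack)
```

k=1: stack[1] = 1-0 = 1 → [1, 1, 6, 4, 9]
k=2: stack[2] = 1-6 = -5 → [1, 1, -5, 4, 9]
k=3: stack[3] = (-5)-4 = -9 → [1, 1, -5, -9, 9]
k=4: stack[4] = (-9)-9 = -18 → [1, 1, -5, -9, -18]

[1, 1, -5, -9, -18]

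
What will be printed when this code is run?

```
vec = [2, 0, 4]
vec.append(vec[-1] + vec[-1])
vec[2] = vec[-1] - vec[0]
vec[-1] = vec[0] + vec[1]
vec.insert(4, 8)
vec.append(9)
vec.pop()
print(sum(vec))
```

18

append vec[-1]+vec[-1] = 4+4 = 8 → [2, 0, 4, 8]
vec[2] = vec[-1]-vec[0] = 8-2 = 6 → [2, 0, 6, 8]
vec[-1] = vec[0]+vec[1] = 2+0 = 2 → [2, 0, 6, 2]
insert 8 at 4 → [2, 0, 6, 2, 8]
append 9 → [2, 0, 6, 2, 8, 9]
pop() removes 9 → [2, 0, 6, 2, 8]
sum = 18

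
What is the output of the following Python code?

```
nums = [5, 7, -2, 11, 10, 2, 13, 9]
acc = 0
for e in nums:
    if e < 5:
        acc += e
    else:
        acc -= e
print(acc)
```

e=5: not <5, acc = 0-5 = -5
e=7: not <5, acc = (-5)-7 = -12
e=-2: <5, acc = (-12)+(-2) = -14
e=11: not <5, acc = (-14)-11 = -25
e=10: not <5, acc = (-25)-10 = -35
e=2: <5, acc = (-35)+2 = -33
e=13: not <5, acc = (-33)-13 = -46
e=9: not <5, acc = (-46)-9 = -55

-55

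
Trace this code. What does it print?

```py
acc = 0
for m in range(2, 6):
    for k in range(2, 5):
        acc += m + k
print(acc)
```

m=2,k=2: acc = 0+4 = 4
m=2,k=3: acc = 4+5 = 9
m=2,k=4: acc = 9+6 = 15
m=3,k=2: acc = 15+5 = 20
m=3,k=3: acc = 20+6 = 26
m=3,k=4: acc = 26+7 = 33
m=4,k=2: acc = 33+6 = 39
m=4,k=3: acc = 39+7 = 46
m=4,k=4: acc = 46+8 = 54
m=5,k=2: acc = 54+7 = 61
m=5,k=3: acc = 61+8 = 69
m=5,k=4: acc = 69+9 = 78

78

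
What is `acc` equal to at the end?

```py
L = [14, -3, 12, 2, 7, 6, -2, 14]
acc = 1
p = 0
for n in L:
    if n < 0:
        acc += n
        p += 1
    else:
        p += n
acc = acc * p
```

n=14: not <0; p=14
n=-3: <0, acc = 1+(-3) = -2; p=15
n=12: not <0; p=27
n=2: not <0; p=29
n=7: not <0; p=36
n=6: not <0; p=42
n=-2: <0, acc = (-2)+(-2) = -4; p=43
n=14: not <0; p=57
acc*p = (-4)*57 = -228

-228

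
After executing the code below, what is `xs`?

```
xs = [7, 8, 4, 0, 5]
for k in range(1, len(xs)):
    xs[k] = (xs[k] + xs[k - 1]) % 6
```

[7, 3, 1, 1, 0]

k=1: xs[1] = (8+7)%6 = 3 → [7, 3, 4, 0, 5]
k=2: xs[2] = (4+3)%6 = 1 → [7, 3, 1, 0, 5]
k=3: xs[3] = (0+1)%6 = 1 → [7, 3, 1, 1, 5]
k=4: xs[4] = (5+1)%6 = 0 → [7, 3, 1, 1, 0]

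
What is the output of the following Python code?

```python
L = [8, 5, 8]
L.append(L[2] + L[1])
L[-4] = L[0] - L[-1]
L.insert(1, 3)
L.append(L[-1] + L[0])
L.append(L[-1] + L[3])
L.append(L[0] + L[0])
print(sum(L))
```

append L[2]+L[1] = 8+5 = 13 → [8, 5, 8, 13]
L[-4] = L[0]-L[-1] = 8-13 = -5 → [-5, 5, 8, 13]
insert 3 at 1 → [-5, 3, 5, 8, 13]
append L[-1]+L[0] = 13+(-5) = 8 → [-5, 3, 5, 8, 13, 8]
append L[-1]+L[3] = 8+8 = 16 → [-5, 3, 5, 8, 13, 8, 16]
append L[0]+L[0] = (-5)+(-5) = -10 → [-5, 3, 5, 8, 13, 8, 16, -10]
sum = 38

38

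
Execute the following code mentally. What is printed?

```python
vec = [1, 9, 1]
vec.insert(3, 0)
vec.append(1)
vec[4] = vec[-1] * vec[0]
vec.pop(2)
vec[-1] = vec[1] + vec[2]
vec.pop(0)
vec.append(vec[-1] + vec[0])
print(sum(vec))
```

insert 0 at 3 → [1, 9, 1, 0]
append 1 → [1, 9, 1, 0, 1]
vec[4] = vec[-1]*vec[0] = 1*1 = 1 → [1, 9, 1, 0, 1]
pop(2) removes 1 → [1, 9, 0, 1]
vec[-1] = vec[1]+vec[2] = 9+0 = 9 → [1, 9, 0, 9]
pop(0) removes 1 → [9, 0, 9]
append vec[-1]+vec[0] = 9+9 = 18 → [9, 0, 9, 18]
sum = 36

36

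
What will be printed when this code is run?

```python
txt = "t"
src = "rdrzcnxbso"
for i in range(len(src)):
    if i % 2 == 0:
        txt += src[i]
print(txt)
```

trrcxs

i=0: add 'r' → 'tr'
i=1: skip
i=2: add 'r' → 'trr'
i=3: skip
i=4: add 'c' → 'trrc'
i=5: skip
i=6: add 'x' → 'trrcx'
i=7: skip
i=8: add 's' → 'trrcxs'
i=9: skip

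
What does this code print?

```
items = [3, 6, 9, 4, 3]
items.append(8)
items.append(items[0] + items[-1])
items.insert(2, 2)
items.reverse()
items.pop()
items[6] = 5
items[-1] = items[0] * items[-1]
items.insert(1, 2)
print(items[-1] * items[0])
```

605

append 8 → [3, 6, 9, 4, 3, 8]
append items[0]+items[-1] = 3+8 = 11 → [3, 6, 9, 4, 3, 8, 11]
insert 2 at 2 → [3, 6, 2, 9, 4, 3, 8, 11]
reverse → [11, 8, 3, 4, 9, 2, 6, 3]
pop() removes 3 → [11, 8, 3, 4, 9, 2, 6]
items[6] = 5 → [11, 8, 3, 4, 9, 2, 5]
items[-1] = items[0]*items[-1] = 11*5 = 55 → [11, 8, 3, 4, 9, 2, 55]
insert 2 at 1 → [11, 2, 8, 3, 4, 9, 2, 55]
items[-1]*items[0] = 55*11 = 605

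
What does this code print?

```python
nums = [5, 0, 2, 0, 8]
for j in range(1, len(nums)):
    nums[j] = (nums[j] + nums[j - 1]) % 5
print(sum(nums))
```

j=1: nums[1] = (0+5)%5 = 0 → [5, 0, 2, 0, 8]
j=2: nums[2] = (2+0)%5 = 2 → [5, 0, 2, 0, 8]
j=3: nums[3] = (0+2)%5 = 2 → [5, 0, 2, 2, 8]
j=4: nums[4] = (8+2)%5 = 0 → [5, 0, 2, 2, 0]
sum = 9

9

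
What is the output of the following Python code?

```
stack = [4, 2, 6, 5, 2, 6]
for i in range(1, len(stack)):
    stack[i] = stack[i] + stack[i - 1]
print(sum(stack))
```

83

i=1: stack[1] = 2+4 = 6 → [4, 6, 6, 5, 2, 6]
i=2: stack[2] = 6+6 = 12 → [4, 6, 12, 5, 2, 6]
i=3: stack[3] = 5+12 = 17 → [4, 6, 12, 17, 2, 6]
i=4: stack[4] = 2+17 = 19 → [4, 6, 12, 17, 19, 6]
i=5: stack[5] = 6+19 = 25 → [4, 6, 12, 17, 19, 25]
sum = 83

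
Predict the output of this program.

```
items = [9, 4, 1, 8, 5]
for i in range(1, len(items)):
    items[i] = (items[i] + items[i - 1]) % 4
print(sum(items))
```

17

i=1: items[1] = (4+9)%4 = 1 → [9, 1, 1, 8, 5]
i=2: items[2] = (1+1)%4 = 2 → [9, 1, 2, 8, 5]
i=3: items[3] = (8+2)%4 = 2 → [9, 1, 2, 2, 5]
i=4: items[4] = (5+2)%4 = 3 → [9, 1, 2, 2, 3]
sum = 17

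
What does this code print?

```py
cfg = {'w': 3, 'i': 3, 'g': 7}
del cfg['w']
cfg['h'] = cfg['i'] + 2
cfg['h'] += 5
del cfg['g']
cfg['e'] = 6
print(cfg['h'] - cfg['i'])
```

del 'w' → {'i': 3, 'g': 7}
cfg['h'] = cfg['i']+2 = 5 → {'i': 3, 'g': 7, 'h': 5}
cfg['h'] = 5+5 = 10 → {'i': 3, 'g': 7, 'h': 10}
del 'g' → {'i': 3, 'h': 10}
cfg['e'] = 6 → {'i': 3, 'h': 10, 'e': 6}
cfg['h']-cfg['i'] = 10-3 = 7

7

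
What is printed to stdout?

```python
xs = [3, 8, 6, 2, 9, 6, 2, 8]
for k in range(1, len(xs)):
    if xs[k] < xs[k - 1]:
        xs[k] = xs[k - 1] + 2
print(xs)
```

[3, 8, 10, 12, 14, 16, 18, 20]

k=1: 8>=3, unchanged → [3, 8, 6, 2, 9, 6, 2, 8]
k=2: 6<8, xs[2] = 8+2 = 10 → [3, 8, 10, 2, 9, 6, 2, 8]
k=3: 2<10, xs[3] = 10+2 = 12 → [3, 8, 10, 12, 9, 6, 2, 8]
k=4: 9<12, xs[4] = 12+2 = 14 → [3, 8, 10, 12, 14, 6, 2, 8]
k=5: 6<14, xs[5] = 14+2 = 16 → [3, 8, 10, 12, 14, 16, 2, 8]
k=6: 2<16, xs[6] = 16+2 = 18 → [3, 8, 10, 12, 14, 16, 18, 8]
k=7: 8<18, xs[7] = 18+2 = 20 → [3, 8, 10, 12, 14, 16, 18, 20]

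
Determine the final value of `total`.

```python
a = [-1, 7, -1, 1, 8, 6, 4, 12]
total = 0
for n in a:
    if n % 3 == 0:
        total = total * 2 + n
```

n=-1: not %3==0
n=7: not %3==0
n=-1: not %3==0
n=1: not %3==0
n=8: not %3==0
n=6: %3==0, total = 0*2+6 = 6
n=4: not %3==0
n=12: %3==0, total = 6*2+12 = 24

24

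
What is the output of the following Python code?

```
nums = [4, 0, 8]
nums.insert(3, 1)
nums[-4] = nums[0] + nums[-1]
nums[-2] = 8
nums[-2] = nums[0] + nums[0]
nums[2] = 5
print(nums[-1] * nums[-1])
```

1

insert 1 at 3 → [4, 0, 8, 1]
nums[-4] = nums[0]+nums[-1] = 4+1 = 5 → [5, 0, 8, 1]
nums[-2] = 8 → [5, 0, 8, 1]
nums[-2] = nums[0]+nums[0] = 5+5 = 10 → [5, 0, 10, 1]
nums[2] = 5 → [5, 0, 5, 1]
nums[-1]*nums[-1] = 1*1 = 1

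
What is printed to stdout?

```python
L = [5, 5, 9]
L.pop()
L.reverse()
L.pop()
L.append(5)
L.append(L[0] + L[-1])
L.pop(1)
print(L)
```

[5, 10]

pop() removes 9 → [5, 5]
reverse → [5, 5]
pop() removes 5 → [5]
append 5 → [5, 5]
append L[0]+L[-1] = 5+5 = 10 → [5, 5, 10]
pop(1) removes 5 → [5, 10]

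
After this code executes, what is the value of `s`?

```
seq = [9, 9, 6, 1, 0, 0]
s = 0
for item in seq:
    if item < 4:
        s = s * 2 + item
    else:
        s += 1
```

item=9: not <4, s = 0+1 = 1
item=9: not <4, s = 1+1 = 2
item=6: not <4, s = 2+1 = 3
item=1: <4, s = 3*2+1 = 7
item=0: <4, s = 7*2+0 = 14
item=0: <4, s = 14*2+0 = 28

28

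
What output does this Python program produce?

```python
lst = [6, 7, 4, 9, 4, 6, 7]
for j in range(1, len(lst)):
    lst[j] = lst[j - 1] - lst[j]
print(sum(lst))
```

-87

j=1: lst[1] = 6-7 = -1 → [6, -1, 4, 9, 4, 6, 7]
j=2: lst[2] = (-1)-4 = -5 → [6, -1, -5, 9, 4, 6, 7]
j=3: lst[3] = (-5)-9 = -14 → [6, -1, -5, -14, 4, 6, 7]
j=4: lst[4] = (-14)-4 = -18 → [6, -1, -5, -14, -18, 6, 7]
j=5: lst[5] = (-18)-6 = -24 → [6, -1, -5, -14, -18, -24, 7]
j=6: lst[6] = (-24)-7 = -31 → [6, -1, -5, -14, -18, -24, -31]
sum = -87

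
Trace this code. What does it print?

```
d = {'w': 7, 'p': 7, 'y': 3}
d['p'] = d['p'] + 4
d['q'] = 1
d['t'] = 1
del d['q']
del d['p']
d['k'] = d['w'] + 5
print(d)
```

{'w': 7, 'y': 3, 't': 1, 'k': 12}

d['p'] = d['p']+4 = 11 → {'w': 7, 'p': 11, 'y': 3}
d['q'] = 1 → {'w': 7, 'p': 11, 'y': 3, 'q': 1}
d['t'] = 1 → {'w': 7, 'p': 11, 'y': 3, 'q': 1, 't': 1}
del 'q' → {'w': 7, 'p': 11, 'y': 3, 't': 1}
del 'p' → {'w': 7, 'y': 3, 't': 1}
d['k'] = d['w']+5 = 12 → {'w': 7, 'y': 3, 't': 1, 'k': 12}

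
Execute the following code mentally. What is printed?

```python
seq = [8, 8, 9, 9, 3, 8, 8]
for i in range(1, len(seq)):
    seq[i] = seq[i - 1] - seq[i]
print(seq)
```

i=1: seq[1] = 8-8 = 0 → [8, 0, 9, 9, 3, 8, 8]
i=2: seq[2] = 0-9 = -9 → [8, 0, -9, 9, 3, 8, 8]
i=3: seq[3] = (-9)-9 = -18 → [8, 0, -9, -18, 3, 8, 8]
i=4: seq[4] = (-18)-3 = -21 → [8, 0, -9, -18, -21, 8, 8]
i=5: seq[5] = (-21)-8 = -29 → [8, 0, -9, -18, -21, -29, 8]
i=6: seq[6] = (-29)-8 = -37 → [8, 0, -9, -18, -21, -29, -37]

[8, 0, -9, -18, -21, -29, -37]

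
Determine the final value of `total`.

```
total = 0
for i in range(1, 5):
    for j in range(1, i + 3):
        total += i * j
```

155

i=1,j=1: total = 0+1 = 1
i=1,j=2: total = 1+2 = 3
i=1,j=3: total = 3+3 = 6
i=2,j=1: total = 6+2 = 8
i=2,j=2: total = 8+4 = 12
i=2,j=3: total = 12+6 = 18
i=2,j=4: total = 18+8 = 26
i=3,j=1: total = 26+3 = 29
i=3,j=2: total = 29+6 = 35
i=3,j=3: total = 35+9 = 44
i=3,j=4: total = 44+12 = 56
i=3,j=5: total = 56+15 = 71
i=4,j=1: total = 71+4 = 75
i=4,j=2: total = 75+8 = 83
i=4,j=3: total = 83+12 = 95
i=4,j=4: total = 95+16 = 111
i=4,j=5: total = 111+20 = 131
i=4,j=6: total = 131+24 = 155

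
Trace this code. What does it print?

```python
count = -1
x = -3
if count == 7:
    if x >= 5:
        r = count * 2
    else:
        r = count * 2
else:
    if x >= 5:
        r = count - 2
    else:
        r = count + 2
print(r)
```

1

count=-1, x=-3
count == 7 is False; x >= 5 is False
→ r = count + 2 = 1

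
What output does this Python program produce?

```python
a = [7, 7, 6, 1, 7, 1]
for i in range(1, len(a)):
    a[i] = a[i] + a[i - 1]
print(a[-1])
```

29

i=1: a[1] = 7+7 = 14 → [7, 14, 6, 1, 7, 1]
i=2: a[2] = 6+14 = 20 → [7, 14, 20, 1, 7, 1]
i=3: a[3] = 1+20 = 21 → [7, 14, 20, 21, 7, 1]
i=4: a[4] = 7+21 = 28 → [7, 14, 20, 21, 28, 1]
i=5: a[5] = 1+28 = 29 → [7, 14, 20, 21, 28, 29]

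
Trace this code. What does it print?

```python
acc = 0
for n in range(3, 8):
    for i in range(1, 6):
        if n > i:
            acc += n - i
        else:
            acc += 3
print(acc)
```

72

n=3,i=1: 3>1, acc = 0+2 = 2
n=3,i=2: 3>2, acc = 2+1 = 3
n=3,i=3: not 3>3, acc = 3+3 = 6
n=3,i=4: not 3>4, acc = 6+3 = 9
n=3,i=5: not 3>5, acc = 9+3 = 12
n=4,i=1: 4>1, acc = 12+3 = 15
n=4,i=2: 4>2, acc = 15+2 = 17
n=4,i=3: 4>3, acc = 17+1 = 18
n=4,i=4: not 4>4, acc = 18+3 = 21
n=4,i=5: not 4>5, acc = 21+3 = 24
n=5,i=1: 5>1, acc = 24+4 = 28
n=5,i=2: 5>2, acc = 28+3 = 31
n=5,i=3: 5>3, acc = 31+2 = 33
n=5,i=4: 5>4, acc = 33+1 = 34
n=5,i=5: not 5>5, acc = 34+3 = 37
n=6,i=1: 6>1, acc = 37+5 = 42
n=6,i=2: 6>2, acc = 42+4 = 46
n=6,i=3: 6>3, acc = 46+3 = 49
n=6,i=4: 6>4, acc = 49+2 = 51
n=6,i=5: 6>5, acc = 51+1 = 52
n=7,i=1: 7>1, acc = 52+6 = 58
n=7,i=2: 7>2, acc = 58+5 = 63
n=7,i=3: 7>3, acc = 63+4 = 67
n=7,i=4: 7>4, acc = 67+3 = 70
n=7,i=5: 7>5, acc = 70+2 = 72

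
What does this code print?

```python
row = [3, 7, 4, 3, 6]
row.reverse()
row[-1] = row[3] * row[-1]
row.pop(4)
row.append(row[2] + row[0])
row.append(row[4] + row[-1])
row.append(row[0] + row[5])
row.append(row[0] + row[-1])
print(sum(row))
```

reverse → [6, 3, 4, 7, 3]
row[-1] = row[3]*row[-1] = 7*3 = 21 → [6, 3, 4, 7, 21]
pop(4) removes 21 → [6, 3, 4, 7]
append row[2]+row[0] = 4+6 = 10 → [6, 3, 4, 7, 10]
append row[4]+row[-1] = 10+10 = 20 → [6, 3, 4, 7, 10, 20]
append row[0]+row[5] = 6+20 = 26 → [6, 3, 4, 7, 10, 20, 26]
append row[0]+row[-1] = 6+26 = 32 → [6, 3, 4, 7, 10, 20, 26, 32]
sum = 108

108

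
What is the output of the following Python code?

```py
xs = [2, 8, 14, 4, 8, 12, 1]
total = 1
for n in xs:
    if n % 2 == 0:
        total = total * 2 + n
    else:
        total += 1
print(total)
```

n=2: even, total = 1*2+2 = 4
n=8: even, total = 4*2+8 = 16
n=14: even, total = 16*2+14 = 46
n=4: even, total = 46*2+4 = 96
n=8: even, total = 96*2+8 = 200
n=12: even, total = 200*2+12 = 412
n=1: not even, total = 412+1 = 413

413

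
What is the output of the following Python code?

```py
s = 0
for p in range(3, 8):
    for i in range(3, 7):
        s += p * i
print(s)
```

p=3,i=3: s = 0+9 = 9
p=3,i=4: s = 9+12 = 21
p=3,i=5: s = 21+15 = 36
p=3,i=6: s = 36+18 = 54
p=4,i=3: s = 54+12 = 66
p=4,i=4: s = 66+16 = 82
p=4,i=5: s = 82+20 = 102
p=4,i=6: s = 102+24 = 126
p=5,i=3: s = 126+15 = 141
p=5,i=4: s = 141+20 = 161
p=5,i=5: s = 161+25 = 186
p=5,i=6: s = 186+30 = 216
p=6,i=3: s = 216+18 = 234
p=6,i=4: s = 234+24 = 258
p=6,i=5: s = 258+30 = 288
p=6,i=6: s = 288+36 = 324
p=7,i=3: s = 324+21 = 345
p=7,i=4: s = 345+28 = 373
p=7,i=5: s = 373+35 = 408
p=7,i=6: s = 408+42 = 450

450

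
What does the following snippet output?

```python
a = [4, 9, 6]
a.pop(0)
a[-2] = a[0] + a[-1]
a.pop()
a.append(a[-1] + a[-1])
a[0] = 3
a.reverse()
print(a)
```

pop(0) removes 4 → [9, 6]
a[-2] = a[0]+a[-1] = 9+6 = 15 → [15, 6]
pop() removes 6 → [15]
append a[-1]+a[-1] = 15+15 = 30 → [15, 30]
a[0] = 3 → [3, 30]
reverse → [30, 3]

[30, 3]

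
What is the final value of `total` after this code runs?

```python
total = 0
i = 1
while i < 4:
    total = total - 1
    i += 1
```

i=1: total = 0-1 = -1
i=2: total = (-1)-1 = -2
i=3: total = (-2)-1 = -3

-3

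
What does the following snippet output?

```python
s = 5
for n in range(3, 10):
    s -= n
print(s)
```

n=3: s = 5-3 = 2
n=4: s = 2-4 = -2
n=5: s = (-2)-5 = -7
n=6: s = (-7)-6 = -13
n=7: s = (-13)-7 = -20
n=8: s = (-20)-8 = -28
n=9: s = (-28)-9 = -37

-37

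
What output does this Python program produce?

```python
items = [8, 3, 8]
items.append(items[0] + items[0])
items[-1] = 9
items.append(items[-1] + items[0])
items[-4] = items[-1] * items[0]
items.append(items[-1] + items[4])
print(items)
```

[8, 136, 8, 9, 17, 34]

append items[0]+items[0] = 8+8 = 16 → [8, 3, 8, 16]
items[-1] = 9 → [8, 3, 8, 9]
append items[-1]+items[0] = 9+8 = 17 → [8, 3, 8, 9, 17]
items[-4] = items[-1]*items[0] = 17*8 = 136 → [8, 136, 8, 9, 17]
append items[-1]+items[4] = 17+17 = 34 → [8, 136, 8, 9, 17, 34]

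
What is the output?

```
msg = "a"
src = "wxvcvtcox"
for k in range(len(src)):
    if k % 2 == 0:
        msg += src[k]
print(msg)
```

awvvcx

k=0: add 'w' → 'aw'
k=1: skip
k=2: add 'v' → 'awv'
k=3: skip
k=4: add 'v' → 'awvv'
k=5: skip
k=6: add 'c' → 'awvvc'
k=7: skip
k=8: add 'x' → 'awvvcx'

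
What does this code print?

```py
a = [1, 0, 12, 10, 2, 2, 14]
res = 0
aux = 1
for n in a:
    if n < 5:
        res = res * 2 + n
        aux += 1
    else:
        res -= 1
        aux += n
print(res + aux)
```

46

n=1: <5, res = 0*2+1 = 1; aux=2
n=0: <5, res = 1*2+0 = 2; aux=3
n=12: not <5, res = 2-1 = 1; aux=15
n=10: not <5, res = 1-1 = 0; aux=25
n=2: <5, res = 0*2+2 = 2; aux=26
n=2: <5, res = 2*2+2 = 6; aux=27
n=14: not <5, res = 6-1 = 5; aux=41
res+aux = 5+41 = 46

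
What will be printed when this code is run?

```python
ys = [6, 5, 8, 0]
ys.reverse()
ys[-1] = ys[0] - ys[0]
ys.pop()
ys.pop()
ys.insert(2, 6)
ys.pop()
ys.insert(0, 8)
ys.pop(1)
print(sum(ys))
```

reverse → [0, 8, 5, 6]
ys[-1] = ys[0]-ys[0] = 0-0 = 0 → [0, 8, 5, 0]
pop() removes 0 → [0, 8, 5]
pop() removes 5 → [0, 8]
insert 6 at 2 → [0, 8, 6]
pop() removes 6 → [0, 8]
insert 8 at 0 → [8, 0, 8]
pop(1) removes 0 → [8, 8]
sum = 16

16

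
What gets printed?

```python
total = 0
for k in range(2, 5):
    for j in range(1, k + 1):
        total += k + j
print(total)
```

48

k=2,j=1: total = 0+3 = 3
k=2,j=2: total = 3+4 = 7
k=3,j=1: total = 7+4 = 11
k=3,j=2: total = 11+5 = 16
k=3,j=3: total = 16+6 = 22
k=4,j=1: total = 22+5 = 27
k=4,j=2: total = 27+6 = 33
k=4,j=3: total = 33+7 = 40
k=4,j=4: total = 40+8 = 48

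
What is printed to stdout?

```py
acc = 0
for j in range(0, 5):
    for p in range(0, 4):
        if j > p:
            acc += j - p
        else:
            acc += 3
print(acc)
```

j=0,p=0: not 0>0, acc = 0+3 = 3
j=0,p=1: not 0>1, acc = 3+3 = 6
j=0,p=2: not 0>2, acc = 6+3 = 9
j=0,p=3: not 0>3, acc = 9+3 = 12
j=1,p=0: 1>0, acc = 12+1 = 13
j=1,p=1: not 1>1, acc = 13+3 = 16
j=1,p=2: not 1>2, acc = 16+3 = 19
j=1,p=3: not 1>3, acc = 19+3 = 22
j=2,p=0: 2>0, acc = 22+2 = 24
j=2,p=1: 2>1, acc = 24+1 = 25
j=2,p=2: not 2>2, acc = 25+3 = 28
j=2,p=3: not 2>3, acc = 28+3 = 31
j=3,p=0: 3>0, acc = 31+3 = 34
j=3,p=1: 3>1, acc = 34+2 = 36
j=3,p=2: 3>2, acc = 36+1 = 37
j=3,p=3: not 3>3, acc = 37+3 = 40
j=4,p=0: 4>0, acc = 40+4 = 44
j=4,p=1: 4>1, acc = 44+3 = 47
j=4,p=2: 4>2, acc = 47+2 = 49
j=4,p=3: 4>3, acc = 49+1 = 50

50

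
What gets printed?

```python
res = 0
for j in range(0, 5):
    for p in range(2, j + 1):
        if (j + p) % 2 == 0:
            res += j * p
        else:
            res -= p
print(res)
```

j=2,p=2: even sum, res = 0+4 = 4
j=3,p=2: odd sum, res = 4-2 = 2
j=3,p=3: even sum, res = 2+9 = 11
j=4,p=2: even sum, res = 11+8 = 19
j=4,p=3: odd sum, res = 19-3 = 16
j=4,p=4: even sum, res = 16+16 = 32

32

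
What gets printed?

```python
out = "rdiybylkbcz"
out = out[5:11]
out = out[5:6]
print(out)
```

z

slice [5:11] → 'ylkbcz'
slice [5:6] → 'z'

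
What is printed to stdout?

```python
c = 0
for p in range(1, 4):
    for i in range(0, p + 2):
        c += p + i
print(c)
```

45

p=1,i=0: c = 0+1 = 1
p=1,i=1: c = 1+2 = 3
p=1,i=2: c = 3+3 = 6
p=2,i=0: c = 6+2 = 8
p=2,i=1: c = 8+3 = 11
p=2,i=2: c = 11+4 = 15
p=2,i=3: c = 15+5 = 20
p=3,i=0: c = 20+3 = 23
p=3,i=1: c = 23+4 = 27
p=3,i=2: c = 27+5 = 32
p=3,i=3: c = 32+6 = 38
p=3,i=4: c = 38+7 = 45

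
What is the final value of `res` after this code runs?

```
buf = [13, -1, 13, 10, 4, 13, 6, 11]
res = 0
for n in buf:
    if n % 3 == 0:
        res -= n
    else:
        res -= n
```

n=13: not %3==0, res = 0-13 = -13
n=-1: not %3==0, res = (-13)-(-1) = -12
n=13: not %3==0, res = (-12)-13 = -25
n=10: not %3==0, res = (-25)-10 = -35
n=4: not %3==0, res = (-35)-4 = -39
n=13: not %3==0, res = (-39)-13 = -52
n=6: %3==0, res = (-52)-6 = -58
n=11: not %3==0, res = (-58)-11 = -69

-69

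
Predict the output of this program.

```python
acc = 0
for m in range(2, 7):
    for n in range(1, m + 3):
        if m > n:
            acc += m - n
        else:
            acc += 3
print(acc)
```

m=2,n=1: 2>1, acc = 0+1 = 1
m=2,n=2: not 2>2, acc = 1+3 = 4
m=2,n=3: not 2>3, acc = 4+3 = 7
m=2,n=4: not 2>4, acc = 7+3 = 10
m=3,n=1: 3>1, acc = 10+2 = 12
m=3,n=2: 3>2, acc = 12+1 = 13
m=3,n=3: not 3>3, acc = 13+3 = 16
m=3,n=4: not 3>4, acc = 16+3 = 19
m=3,n=5: not 3>5, acc = 19+3 = 22
m=4,n=1: 4>1, acc = 22+3 = 25
m=4,n=2: 4>2, acc = 25+2 = 27
m=4,n=3: 4>3, acc = 27+1 = 28
m=4,n=4: not 4>4, acc = 28+3 = 31
m=4,n=5: not 4>5, acc = 31+3 = 34
m=4,n=6: not 4>6, acc = 34+3 = 37
m=5,n=1: 5>1, acc = 37+4 = 41
m=5,n=2: 5>2, acc = 41+3 = 44
m=5,n=3: 5>3, acc = 44+2 = 46
m=5,n=4: 5>4, acc = 46+1 = 47
m=5,n=5: not 5>5, acc = 47+3 = 50
m=5,n=6: not 5>6, acc = 50+3 = 53
m=5,n=7: not 5>7, acc = 53+3 = 56
m=6,n=1: 6>1, acc = 56+5 = 61
m=6,n=2: 6>2, acc = 61+4 = 65
m=6,n=3: 6>3, acc = 65+3 = 68
m=6,n=4: 6>4, acc = 68+2 = 70
m=6,n=5: 6>5, acc = 70+1 = 71
m=6,n=6: not 6>6, acc = 71+3 = 74
m=6,n=7: not 6>7, acc = 74+3 = 77
m=6,n=8: not 6>8, acc = 77+3 = 80

80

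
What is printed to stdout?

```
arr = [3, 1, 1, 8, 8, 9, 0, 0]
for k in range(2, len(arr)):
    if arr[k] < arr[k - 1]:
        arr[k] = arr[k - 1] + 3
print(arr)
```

[3, 1, 1, 8, 8, 9, 12, 15]

k=2: 1>=1, unchanged → [3, 1, 1, 8, 8, 9, 0, 0]
k=3: 8>=1, unchanged → [3, 1, 1, 8, 8, 9, 0, 0]
k=4: 8>=8, unchanged → [3, 1, 1, 8, 8, 9, 0, 0]
k=5: 9>=8, unchanged → [3, 1, 1, 8, 8, 9, 0, 0]
k=6: 0<9, arr[6] = 9+3 = 12 → [3, 1, 1, 8, 8, 9, 12, 0]
k=7: 0<12, arr[7] = 12+3 = 15 → [3, 1, 1, 8, 8, 9, 12, 15]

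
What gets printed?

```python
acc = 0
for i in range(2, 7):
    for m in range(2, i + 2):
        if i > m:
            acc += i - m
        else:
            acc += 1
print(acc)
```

i=2,m=2: not 2>2, acc = 0+1 = 1
i=2,m=3: not 2>3, acc = 1+1 = 2
i=3,m=2: 3>2, acc = 2+1 = 3
i=3,m=3: not 3>3, acc = 3+1 = 4
i=3,m=4: not 3>4, acc = 4+1 = 5
i=4,m=2: 4>2, acc = 5+2 = 7
i=4,m=3: 4>3, acc = 7+1 = 8
i=4,m=4: not 4>4, acc = 8+1 = 9
i=4,m=5: not 4>5, acc = 9+1 = 10
i=5,m=2: 5>2, acc = 10+3 = 13
i=5,m=3: 5>3, acc = 13+2 = 15
i=5,m=4: 5>4, acc = 15+1 = 16
i=5,m=5: not 5>5, acc = 16+1 = 17
i=5,m=6: not 5>6, acc = 17+1 = 18
i=6,m=2: 6>2, acc = 18+4 = 22
i=6,m=3: 6>3, acc = 22+3 = 25
i=6,m=4: 6>4, acc = 25+2 = 27
i=6,m=5: 6>5, acc = 27+1 = 28
i=6,m=6: not 6>6, acc = 28+1 = 29
i=6,m=7: not 6>7, acc = 29+1 = 30

30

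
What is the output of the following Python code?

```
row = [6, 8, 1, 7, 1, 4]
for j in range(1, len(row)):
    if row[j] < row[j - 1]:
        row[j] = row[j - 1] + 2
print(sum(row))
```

j=1: 8>=6, unchanged → [6, 8, 1, 7, 1, 4]
j=2: 1<8, row[2] = 8+2 = 10 → [6, 8, 10, 7, 1, 4]
j=3: 7<10, row[3] = 10+2 = 12 → [6, 8, 10, 12, 1, 4]
j=4: 1<12, row[4] = 12+2 = 14 → [6, 8, 10, 12, 14, 4]
j=5: 4<14, row[5] = 14+2 = 16 → [6, 8, 10, 12, 14, 16]
sum = 66

66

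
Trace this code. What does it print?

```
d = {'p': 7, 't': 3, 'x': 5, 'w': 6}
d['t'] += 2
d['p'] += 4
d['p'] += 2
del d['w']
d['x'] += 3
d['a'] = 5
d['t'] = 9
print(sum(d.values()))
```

35

d['t'] = 3+2 = 5 → {'p': 7, 't': 5, 'x': 5, 'w': 6}
d['p'] = 7+4 = 11 → {'p': 11, 't': 5, 'x': 5, 'w': 6}
d['p'] = 11+2 = 13 → {'p': 13, 't': 5, 'x': 5, 'w': 6}
del 'w' → {'p': 13, 't': 5, 'x': 5}
d['x'] = 5+3 = 8 → {'p': 13, 't': 5, 'x': 8}
d['a'] = 5 → {'p': 13, 't': 5, 'x': 8, 'a': 5}
d['t'] = 9 → {'p': 13, 't': 9, 'x': 8, 'a': 5}
sum of values = 35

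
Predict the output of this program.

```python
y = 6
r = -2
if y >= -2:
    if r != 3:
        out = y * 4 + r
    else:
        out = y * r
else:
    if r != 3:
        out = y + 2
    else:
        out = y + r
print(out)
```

22

y=6, r=-2
y >= -2 is True; r != 3 is True
→ out = y * 4 + r = 22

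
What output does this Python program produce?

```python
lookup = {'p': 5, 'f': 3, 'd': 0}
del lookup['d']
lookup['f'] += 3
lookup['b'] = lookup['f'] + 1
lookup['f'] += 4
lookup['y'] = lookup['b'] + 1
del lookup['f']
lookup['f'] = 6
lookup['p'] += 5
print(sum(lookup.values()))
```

del 'd' → {'p': 5, 'f': 3}
lookup['f'] = 3+3 = 6 → {'p': 5, 'f': 6}
lookup['b'] = lookup['f']+1 = 7 → {'p': 5, 'f': 6, 'b': 7}
lookup['f'] = 6+4 = 10 → {'p': 5, 'f': 10, 'b': 7}
lookup['y'] = lookup['b']+1 = 8 → {'p': 5, 'f': 10, 'b': 7, 'y': 8}
del 'f' → {'p': 5, 'b': 7, 'y': 8}
lookup['f'] = 6 → {'p': 5, 'b': 7, 'y': 8, 'f': 6}
lookup['p'] = 5+5 = 10 → {'p': 10, 'b': 7, 'y': 8, 'f': 6}
sum of values = 31

31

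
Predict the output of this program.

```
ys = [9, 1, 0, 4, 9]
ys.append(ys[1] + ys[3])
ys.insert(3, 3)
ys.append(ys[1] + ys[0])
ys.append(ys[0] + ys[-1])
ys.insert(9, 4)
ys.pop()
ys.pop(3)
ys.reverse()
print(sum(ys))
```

57

append ys[1]+ys[3] = 1+4 = 5 → [9, 1, 0, 4, 9, 5]
insert 3 at 3 → [9, 1, 0, 3, 4, 9, 5]
append ys[1]+ys[0] = 1+9 = 10 → [9, 1, 0, 3, 4, 9, 5, 10]
append ys[0]+ys[-1] = 9+10 = 19 → [9, 1, 0, 3, 4, 9, 5, 10, 19]
insert 4 at 9 → [9, 1, 0, 3, 4, 9, 5, 10, 19, 4]
pop() removes 4 → [9, 1, 0, 3, 4, 9, 5, 10, 19]
pop(3) removes 3 → [9, 1, 0, 4, 9, 5, 10, 19]
reverse → [19, 10, 5, 9, 4, 0, 1, 9]
sum = 57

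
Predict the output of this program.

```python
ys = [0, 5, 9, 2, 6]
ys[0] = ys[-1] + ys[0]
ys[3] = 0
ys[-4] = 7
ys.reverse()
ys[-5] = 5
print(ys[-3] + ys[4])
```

15

ys[0] = ys[-1]+ys[0] = 6+0 = 6 → [6, 5, 9, 2, 6]
ys[3] = 0 → [6, 5, 9, 0, 6]
ys[-4] = 7 → [6, 7, 9, 0, 6]
reverse → [6, 0, 9, 7, 6]
ys[-5] = 5 → [5, 0, 9, 7, 6]
ys[-3]+ys[4] = 9+6 = 15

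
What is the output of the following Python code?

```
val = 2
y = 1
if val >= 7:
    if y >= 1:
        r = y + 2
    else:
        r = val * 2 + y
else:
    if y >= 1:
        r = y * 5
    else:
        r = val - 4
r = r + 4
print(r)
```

val=2, y=1
val >= 7 is False; y >= 1 is True
→ r = y * 5 = 5
r = 5+4 = 9

9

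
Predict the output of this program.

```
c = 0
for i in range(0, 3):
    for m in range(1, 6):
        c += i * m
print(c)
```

45

i=0,m=1: c = 0+0 = 0
i=0,m=2: c = 0+0 = 0
i=0,m=3: c = 0+0 = 0
i=0,m=4: c = 0+0 = 0
i=0,m=5: c = 0+0 = 0
i=1,m=1: c = 0+1 = 1
i=1,m=2: c = 1+2 = 3
i=1,m=3: c = 3+3 = 6
i=1,m=4: c = 6+4 = 10
i=1,m=5: c = 10+5 = 15
i=2,m=1: c = 15+2 = 17
i=2,m=2: c = 17+4 = 21
i=2,m=3: c = 21+6 = 27
i=2,m=4: c = 27+8 = 35
i=2,m=5: c = 35+10 = 45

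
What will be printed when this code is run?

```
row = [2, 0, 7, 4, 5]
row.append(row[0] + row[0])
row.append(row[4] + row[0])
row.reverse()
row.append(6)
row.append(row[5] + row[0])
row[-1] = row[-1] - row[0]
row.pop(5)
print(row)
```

append row[0]+row[0] = 2+2 = 4 → [2, 0, 7, 4, 5, 4]
append row[4]+row[0] = 5+2 = 7 → [2, 0, 7, 4, 5, 4, 7]
reverse → [7, 4, 5, 4, 7, 0, 2]
append 6 → [7, 4, 5, 4, 7, 0, 2, 6]
append row[5]+row[0] = 0+7 = 7 → [7, 4, 5, 4, 7, 0, 2, 6, 7]
row[-1] = row[-1]-row[0] = 7-7 = 0 → [7, 4, 5, 4, 7, 0, 2, 6, 0]
pop(5) removes 0 → [7, 4, 5, 4, 7, 2, 6, 0]

[7, 4, 5, 4, 7, 2, 6, 0]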